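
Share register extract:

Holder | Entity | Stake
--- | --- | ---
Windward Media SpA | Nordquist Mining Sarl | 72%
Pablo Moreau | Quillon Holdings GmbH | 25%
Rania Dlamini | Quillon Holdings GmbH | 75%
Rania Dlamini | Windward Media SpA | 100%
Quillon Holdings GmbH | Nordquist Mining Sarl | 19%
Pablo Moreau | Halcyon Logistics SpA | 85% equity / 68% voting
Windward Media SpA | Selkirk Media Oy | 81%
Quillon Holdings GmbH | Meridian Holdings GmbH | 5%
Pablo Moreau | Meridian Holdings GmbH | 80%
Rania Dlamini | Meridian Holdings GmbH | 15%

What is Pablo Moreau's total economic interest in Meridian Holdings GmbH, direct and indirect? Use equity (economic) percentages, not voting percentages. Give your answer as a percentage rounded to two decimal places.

Pablo reaches Meridian along 2 paths.
Direct stake: 80% = 80%.
Via Quillon: 25% × 5% = 1.25%.
Total: 80% + 1.25% = 81.25%.

81.25%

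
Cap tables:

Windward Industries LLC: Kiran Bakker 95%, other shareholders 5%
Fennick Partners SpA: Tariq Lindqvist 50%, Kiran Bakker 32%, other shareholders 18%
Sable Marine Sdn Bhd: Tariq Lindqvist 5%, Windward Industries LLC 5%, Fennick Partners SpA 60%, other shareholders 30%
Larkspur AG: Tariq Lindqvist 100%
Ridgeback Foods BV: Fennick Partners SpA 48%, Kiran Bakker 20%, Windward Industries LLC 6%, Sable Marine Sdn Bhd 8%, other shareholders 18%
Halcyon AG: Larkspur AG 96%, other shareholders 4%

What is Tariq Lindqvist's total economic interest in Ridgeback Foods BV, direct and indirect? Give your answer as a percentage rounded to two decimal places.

Tariq reaches Ridgeback along 3 paths.
Via Fennick: 50% × 48% = 24%.
Via Sable: 5% × 8% = 0.4%.
Via Fennick → Sable: 50% × 60% × 8% = 2.4%.
Total: 24% + 0.4% + 2.4% = 26.8%.
Rounded: 26.80%.

26.80%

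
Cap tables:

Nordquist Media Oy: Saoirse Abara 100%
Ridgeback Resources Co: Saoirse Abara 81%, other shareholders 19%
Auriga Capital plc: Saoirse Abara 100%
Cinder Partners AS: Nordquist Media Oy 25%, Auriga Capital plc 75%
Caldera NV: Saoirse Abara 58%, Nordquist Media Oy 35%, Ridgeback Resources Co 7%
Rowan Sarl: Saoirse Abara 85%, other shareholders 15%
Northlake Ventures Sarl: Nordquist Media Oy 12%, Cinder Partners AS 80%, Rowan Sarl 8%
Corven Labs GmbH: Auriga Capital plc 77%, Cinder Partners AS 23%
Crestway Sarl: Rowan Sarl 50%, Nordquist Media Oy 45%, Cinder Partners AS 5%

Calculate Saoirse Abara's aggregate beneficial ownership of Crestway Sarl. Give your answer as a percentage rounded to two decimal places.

Saoirse reaches Crestway along 4 paths.
Via Rowan: 85% × 50% = 42.5%.
Via Nordquist: 100% × 45% = 45%.
Via Nordquist → Cinder: 100% × 25% × 5% = 1.25%.
Via Auriga → Cinder: 100% × 75% × 5% = 3.75%.
Total: 42.5% + 45% + 1.25% + 3.75% = 92.5%.
Rounded: 92.50%.

92.50%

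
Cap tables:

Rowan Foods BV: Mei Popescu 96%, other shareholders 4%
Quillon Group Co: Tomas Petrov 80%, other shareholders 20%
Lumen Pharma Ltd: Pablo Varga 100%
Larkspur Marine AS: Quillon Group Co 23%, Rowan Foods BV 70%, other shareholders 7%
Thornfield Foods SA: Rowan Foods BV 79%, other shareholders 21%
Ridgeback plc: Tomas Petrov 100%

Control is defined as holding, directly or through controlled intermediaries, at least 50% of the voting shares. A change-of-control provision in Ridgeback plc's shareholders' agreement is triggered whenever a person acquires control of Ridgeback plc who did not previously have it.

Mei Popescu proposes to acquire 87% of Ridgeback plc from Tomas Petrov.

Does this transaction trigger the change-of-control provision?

The purchase adds only to Mei's holdings (Tomas's stake shrinks), so Mei is the only person who could newly come to control Ridgeback.
Mei holds 96% of Rowan, so Mei controls Rowan.
Rowan holds 70% of Larkspur, so Mei controls Larkspur.
Rowan holds 79% of Thornfield, so Mei controls Thornfield.
Neither Mei nor any entity Mei controls holds any voting interest in Ridgeback.
So before the transaction, Mei does not control Ridgeback.
After the purchase, Mei holds 87% of Ridgeback directly, and Tomas's stake falls to 13%.
Mei holds 87% of Ridgeback, so Mei controls Ridgeback.
Mei did not control Ridgeback before and does after, so the clause is triggered.

Yes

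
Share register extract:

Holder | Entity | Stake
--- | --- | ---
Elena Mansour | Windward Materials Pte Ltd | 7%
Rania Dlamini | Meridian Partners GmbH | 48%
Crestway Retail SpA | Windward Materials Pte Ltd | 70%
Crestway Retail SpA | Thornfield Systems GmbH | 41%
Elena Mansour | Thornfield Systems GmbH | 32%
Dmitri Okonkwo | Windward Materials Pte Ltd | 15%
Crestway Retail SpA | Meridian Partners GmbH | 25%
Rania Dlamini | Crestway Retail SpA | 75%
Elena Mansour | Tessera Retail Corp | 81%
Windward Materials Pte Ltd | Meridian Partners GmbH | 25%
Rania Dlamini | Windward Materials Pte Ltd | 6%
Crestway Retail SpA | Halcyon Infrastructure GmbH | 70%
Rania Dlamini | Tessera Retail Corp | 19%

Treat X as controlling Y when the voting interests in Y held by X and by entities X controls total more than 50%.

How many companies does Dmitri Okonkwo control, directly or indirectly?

Dmitri's largest direct stake is 15% in Windward, which does not meet the threshold.
Dmitri controls 0 companies.

0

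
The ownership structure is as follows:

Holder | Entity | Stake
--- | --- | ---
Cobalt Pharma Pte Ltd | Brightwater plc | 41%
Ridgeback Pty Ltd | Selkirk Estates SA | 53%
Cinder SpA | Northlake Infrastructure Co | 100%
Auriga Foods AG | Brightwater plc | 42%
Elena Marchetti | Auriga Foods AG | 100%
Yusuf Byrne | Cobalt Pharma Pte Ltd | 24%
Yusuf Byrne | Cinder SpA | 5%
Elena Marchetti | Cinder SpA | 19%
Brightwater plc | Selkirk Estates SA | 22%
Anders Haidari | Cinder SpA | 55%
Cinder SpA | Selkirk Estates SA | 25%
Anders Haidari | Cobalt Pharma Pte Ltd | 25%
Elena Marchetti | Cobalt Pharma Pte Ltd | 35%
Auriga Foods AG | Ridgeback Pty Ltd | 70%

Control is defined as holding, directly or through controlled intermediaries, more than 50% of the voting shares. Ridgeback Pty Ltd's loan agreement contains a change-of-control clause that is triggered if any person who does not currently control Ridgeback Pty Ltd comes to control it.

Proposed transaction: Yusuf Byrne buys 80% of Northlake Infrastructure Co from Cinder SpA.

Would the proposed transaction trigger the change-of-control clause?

No

The purchase adds only to Yusuf's holdings (Cinder's stake shrinks), so Yusuf is the only person who could newly come to control Ridgeback.
Yusuf's largest direct stake is 24% in Cobalt, which does not meet the threshold, so Yusuf controls no company.
Neither Yusuf nor any entity Yusuf controls holds any voting interest in Ridgeback.
So before the transaction, Yusuf does not control Ridgeback.
After the purchase, Yusuf holds 80% of Northlake directly, and Cinder's stake falls to 20%.
Yusuf holds 80% of Northlake, so Yusuf controls Northlake.
After the transaction, neither Yusuf nor any entity Yusuf controls holds a voting interest in Ridgeback, so Yusuf still does not control it.
No new person acquires control, so the clause is not triggered.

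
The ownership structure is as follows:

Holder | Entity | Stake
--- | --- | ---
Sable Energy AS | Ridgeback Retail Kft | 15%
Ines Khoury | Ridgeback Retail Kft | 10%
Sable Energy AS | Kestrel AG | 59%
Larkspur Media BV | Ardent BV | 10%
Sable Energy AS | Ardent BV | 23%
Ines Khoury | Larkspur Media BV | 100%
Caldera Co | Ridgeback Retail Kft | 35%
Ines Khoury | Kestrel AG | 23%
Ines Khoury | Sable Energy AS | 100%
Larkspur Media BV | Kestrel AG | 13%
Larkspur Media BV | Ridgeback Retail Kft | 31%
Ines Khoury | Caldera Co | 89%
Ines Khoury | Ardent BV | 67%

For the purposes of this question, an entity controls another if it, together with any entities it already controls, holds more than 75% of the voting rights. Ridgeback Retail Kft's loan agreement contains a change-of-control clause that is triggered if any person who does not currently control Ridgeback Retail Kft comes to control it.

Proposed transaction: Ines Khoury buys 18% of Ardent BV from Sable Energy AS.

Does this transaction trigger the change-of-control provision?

The purchase adds only to Ines's holdings (Sable's stake shrinks), so Ines is the only person who could newly come to control Ridgeback.
Ines holds 100% of Sable, so Ines controls Sable.
Ines holds 100% of Larkspur, so Ines controls Larkspur.
Ines holds 89% of Caldera, so Ines controls Caldera.
Caldera and Larkspur and Sable and Ines together hold 35% + 31% + 15% + 10% = 91% of Ridgeback, so Ines controls Ridgeback.
So Ines already controls Ridgeback before the transaction.
After the purchase, Ines's direct stake in Ardent rises to 67% + 18% = 85%, and Sable's stake falls to 5%.
Ines controlled Ridgeback already, so this is not a new person acquiring control; every other person's position is unchanged or reduced.
No new person acquires control, so the clause is not triggered.

No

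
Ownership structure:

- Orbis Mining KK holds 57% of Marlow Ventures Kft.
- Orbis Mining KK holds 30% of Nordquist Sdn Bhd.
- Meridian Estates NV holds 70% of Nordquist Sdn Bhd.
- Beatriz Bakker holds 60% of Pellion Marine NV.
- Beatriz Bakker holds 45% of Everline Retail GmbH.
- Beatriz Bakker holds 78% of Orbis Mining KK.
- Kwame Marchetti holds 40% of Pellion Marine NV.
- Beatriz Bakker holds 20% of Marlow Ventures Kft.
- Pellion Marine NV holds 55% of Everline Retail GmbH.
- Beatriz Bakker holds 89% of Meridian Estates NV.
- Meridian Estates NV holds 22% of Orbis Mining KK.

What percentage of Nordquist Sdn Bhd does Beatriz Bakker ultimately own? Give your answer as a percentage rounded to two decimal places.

Beatriz reaches Nordquist along 3 paths.
Via Meridian → Orbis: 89% × 22% × 30% = 5.874%.
Via Orbis: 78% × 30% = 23.4%.
Via Meridian: 89% × 70% = 62.3%.
Total: 5.874% + 23.4% + 62.3% = 91.574%.
Rounded: 91.57%.

91.57%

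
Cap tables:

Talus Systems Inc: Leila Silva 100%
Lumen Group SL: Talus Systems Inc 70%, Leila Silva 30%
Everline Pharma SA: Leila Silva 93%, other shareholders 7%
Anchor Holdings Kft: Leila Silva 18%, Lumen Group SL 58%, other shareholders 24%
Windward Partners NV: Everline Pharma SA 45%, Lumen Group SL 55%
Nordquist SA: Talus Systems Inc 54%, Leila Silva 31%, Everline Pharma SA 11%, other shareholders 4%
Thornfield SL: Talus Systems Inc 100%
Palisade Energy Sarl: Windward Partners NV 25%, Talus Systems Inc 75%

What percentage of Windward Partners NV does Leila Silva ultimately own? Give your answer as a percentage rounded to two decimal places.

96.85%

Leila reaches Windward along 3 paths.
Via Everline: 93% × 45% = 41.85%.
Via Talus → Lumen: 100% × 70% × 55% = 38.5%.
Via Lumen: 30% × 55% = 16.5%.
Total: 41.85% + 38.5% + 16.5% = 96.85%.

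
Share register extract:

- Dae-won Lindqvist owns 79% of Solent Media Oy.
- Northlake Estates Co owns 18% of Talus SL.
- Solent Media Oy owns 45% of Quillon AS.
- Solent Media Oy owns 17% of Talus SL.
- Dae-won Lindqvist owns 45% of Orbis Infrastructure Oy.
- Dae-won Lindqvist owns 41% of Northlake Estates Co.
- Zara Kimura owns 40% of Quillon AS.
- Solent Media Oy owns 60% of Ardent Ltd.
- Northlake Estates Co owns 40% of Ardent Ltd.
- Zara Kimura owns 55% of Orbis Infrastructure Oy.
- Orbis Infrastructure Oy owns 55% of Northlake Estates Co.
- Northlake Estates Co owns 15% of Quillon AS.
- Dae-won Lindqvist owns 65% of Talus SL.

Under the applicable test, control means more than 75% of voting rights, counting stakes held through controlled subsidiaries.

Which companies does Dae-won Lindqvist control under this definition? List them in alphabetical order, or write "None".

Solent Media Oy, Talus SL

Dae-won holds 79% of Solent, so Dae-won controls Solent.
Dae-won and Solent together hold 65% + 17% = 82% of Talus, so Dae-won controls Talus.
No other company's threshold is met.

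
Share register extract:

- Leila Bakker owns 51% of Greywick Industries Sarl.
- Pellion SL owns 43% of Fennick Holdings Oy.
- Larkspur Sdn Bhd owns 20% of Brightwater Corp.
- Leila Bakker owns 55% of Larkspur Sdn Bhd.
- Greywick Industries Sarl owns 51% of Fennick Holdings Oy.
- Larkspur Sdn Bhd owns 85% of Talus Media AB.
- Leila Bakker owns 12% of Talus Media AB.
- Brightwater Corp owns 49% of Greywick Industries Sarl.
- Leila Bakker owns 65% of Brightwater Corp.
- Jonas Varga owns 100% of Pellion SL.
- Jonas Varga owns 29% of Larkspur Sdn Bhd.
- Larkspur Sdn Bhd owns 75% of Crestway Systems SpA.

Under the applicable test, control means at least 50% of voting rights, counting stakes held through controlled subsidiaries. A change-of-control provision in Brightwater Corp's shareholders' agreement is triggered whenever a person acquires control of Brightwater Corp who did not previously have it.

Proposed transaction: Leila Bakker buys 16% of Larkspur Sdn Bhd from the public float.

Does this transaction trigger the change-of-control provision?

No

The purchase changes only Leila's holdings, so Leila is the only person who could newly come to control Brightwater.
Leila holds 55% of Larkspur, so Leila controls Larkspur.
Leila and Larkspur together hold 65% + 20% = 85% of Brightwater, so Leila controls Brightwater.
So Leila already controls Brightwater before the transaction.
After the purchase, Leila's direct stake in Larkspur rises to 55% + 16% = 71%.
Leila controlled Brightwater already, so this is not a new person acquiring control; every other person's position is unchanged or reduced.
No new person acquires control, so the clause is not triggered.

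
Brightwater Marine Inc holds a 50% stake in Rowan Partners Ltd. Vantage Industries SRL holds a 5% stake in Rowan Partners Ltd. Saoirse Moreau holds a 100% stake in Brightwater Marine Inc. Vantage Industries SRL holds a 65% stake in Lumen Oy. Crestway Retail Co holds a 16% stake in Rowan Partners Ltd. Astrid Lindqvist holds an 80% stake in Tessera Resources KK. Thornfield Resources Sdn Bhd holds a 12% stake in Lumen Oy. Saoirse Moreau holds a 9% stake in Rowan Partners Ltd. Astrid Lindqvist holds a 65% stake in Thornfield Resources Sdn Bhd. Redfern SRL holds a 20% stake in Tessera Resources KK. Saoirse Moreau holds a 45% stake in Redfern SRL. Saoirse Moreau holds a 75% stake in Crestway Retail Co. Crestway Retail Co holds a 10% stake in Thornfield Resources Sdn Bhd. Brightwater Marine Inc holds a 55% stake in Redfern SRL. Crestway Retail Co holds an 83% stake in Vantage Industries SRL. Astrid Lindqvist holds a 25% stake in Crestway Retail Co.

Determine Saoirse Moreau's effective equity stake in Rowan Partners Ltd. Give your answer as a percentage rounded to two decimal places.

74.11%

Saoirse reaches Rowan along 4 paths.
Via Crestway → Vantage: 75% × 83% × 5% = 3.1125%.
Via Brightwater: 100% × 50% = 50%.
Via Crestway: 75% × 16% = 12%.
Direct stake: 9% = 9%.
Total: 3.1125% + 50% + 12% + 9% = 74.1125%.
Rounded: 74.11%.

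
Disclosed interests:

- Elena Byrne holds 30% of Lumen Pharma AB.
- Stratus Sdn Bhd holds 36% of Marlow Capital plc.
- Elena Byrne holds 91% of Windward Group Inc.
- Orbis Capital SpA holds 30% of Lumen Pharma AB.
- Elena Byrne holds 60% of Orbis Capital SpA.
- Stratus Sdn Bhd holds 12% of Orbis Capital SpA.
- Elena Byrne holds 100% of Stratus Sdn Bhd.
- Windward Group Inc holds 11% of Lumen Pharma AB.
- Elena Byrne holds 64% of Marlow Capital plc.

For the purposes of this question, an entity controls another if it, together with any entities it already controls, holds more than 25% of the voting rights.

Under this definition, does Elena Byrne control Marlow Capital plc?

Yes

Elena holds 100% of Stratus, so Elena controls Stratus.
Stratus and Elena together hold 36% + 64% = 100% of Marlow, so Elena controls Marlow.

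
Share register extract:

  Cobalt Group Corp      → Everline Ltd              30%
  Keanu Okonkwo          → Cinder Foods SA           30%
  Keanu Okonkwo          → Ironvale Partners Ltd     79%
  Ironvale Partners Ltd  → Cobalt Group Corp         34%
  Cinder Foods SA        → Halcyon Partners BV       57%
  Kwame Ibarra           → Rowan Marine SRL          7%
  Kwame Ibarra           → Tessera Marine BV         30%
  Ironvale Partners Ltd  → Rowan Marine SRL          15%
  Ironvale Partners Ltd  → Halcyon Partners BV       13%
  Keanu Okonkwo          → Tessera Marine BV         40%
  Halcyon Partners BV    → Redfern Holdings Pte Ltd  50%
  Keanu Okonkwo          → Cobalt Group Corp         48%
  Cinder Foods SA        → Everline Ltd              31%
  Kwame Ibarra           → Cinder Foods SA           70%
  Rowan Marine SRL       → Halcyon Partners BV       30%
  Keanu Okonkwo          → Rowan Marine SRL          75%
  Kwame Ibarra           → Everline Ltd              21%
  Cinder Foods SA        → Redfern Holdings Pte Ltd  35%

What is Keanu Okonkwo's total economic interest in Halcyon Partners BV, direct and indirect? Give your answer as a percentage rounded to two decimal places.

53.43%

Keanu reaches Halcyon along 4 paths.
Via Ironvale → Rowan: 79% × 15% × 30% = 3.555%.
Via Rowan: 75% × 30% = 22.5%.
Via Ironvale: 79% × 13% = 10.27%.
Via Cinder: 30% × 57% = 17.1%.
Total: 3.555% + 22.5% + 10.27% + 17.1% = 53.425%.
Rounded: 53.43%.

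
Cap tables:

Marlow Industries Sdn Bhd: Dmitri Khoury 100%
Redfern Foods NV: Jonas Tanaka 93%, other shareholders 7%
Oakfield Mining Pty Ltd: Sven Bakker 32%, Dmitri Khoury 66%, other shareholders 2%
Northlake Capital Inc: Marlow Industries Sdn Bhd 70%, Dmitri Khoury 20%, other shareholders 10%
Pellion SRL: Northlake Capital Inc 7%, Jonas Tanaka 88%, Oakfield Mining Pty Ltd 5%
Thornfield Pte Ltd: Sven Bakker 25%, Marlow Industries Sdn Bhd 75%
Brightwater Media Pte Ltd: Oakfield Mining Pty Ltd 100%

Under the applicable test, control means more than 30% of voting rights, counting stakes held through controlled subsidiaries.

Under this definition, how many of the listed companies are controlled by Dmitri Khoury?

5

Dmitri holds 100% of Marlow, so Dmitri controls Marlow.
Dmitri holds 66% of Oakfield, so Dmitri controls Oakfield.
Marlow and Dmitri together hold 70% + 20% = 90% of Northlake, so Dmitri controls Northlake.
Marlow holds 75% of Thornfield, so Dmitri controls Thornfield.
Oakfield holds 100% of Brightwater, so Dmitri controls Brightwater.
No other company's threshold is met.
Dmitri controls 5 companies.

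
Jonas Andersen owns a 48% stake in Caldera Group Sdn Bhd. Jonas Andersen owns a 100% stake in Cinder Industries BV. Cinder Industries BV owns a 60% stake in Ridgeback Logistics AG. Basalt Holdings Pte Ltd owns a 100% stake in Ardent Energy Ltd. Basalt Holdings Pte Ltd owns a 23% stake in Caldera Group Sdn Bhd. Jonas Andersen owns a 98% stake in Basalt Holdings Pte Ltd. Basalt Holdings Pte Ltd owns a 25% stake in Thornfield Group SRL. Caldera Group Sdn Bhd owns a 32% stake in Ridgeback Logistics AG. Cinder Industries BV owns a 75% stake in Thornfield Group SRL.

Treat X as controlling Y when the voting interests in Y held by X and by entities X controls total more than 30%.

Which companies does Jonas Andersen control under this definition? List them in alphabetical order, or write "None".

Ardent Energy Ltd, Basalt Holdings Pte Ltd, Caldera Group Sdn Bhd, Cinder Industries BV, Ridgeback Logistics AG, Thornfield Group SRL

Jonas holds 98% of Basalt, so Jonas controls Basalt.
Basalt and Jonas together hold 23% + 48% = 71% of Caldera, so Jonas controls Caldera.
Basalt holds 100% of Ardent, so Jonas controls Ardent.
Jonas holds 100% of Cinder, so Jonas controls Cinder.
Cinder and Basalt together hold 75% + 25% = 100% of Thornfield, so Jonas controls Thornfield.
Cinder and Caldera together hold 60% + 32% = 92% of Ridgeback, so Jonas controls Ridgeback.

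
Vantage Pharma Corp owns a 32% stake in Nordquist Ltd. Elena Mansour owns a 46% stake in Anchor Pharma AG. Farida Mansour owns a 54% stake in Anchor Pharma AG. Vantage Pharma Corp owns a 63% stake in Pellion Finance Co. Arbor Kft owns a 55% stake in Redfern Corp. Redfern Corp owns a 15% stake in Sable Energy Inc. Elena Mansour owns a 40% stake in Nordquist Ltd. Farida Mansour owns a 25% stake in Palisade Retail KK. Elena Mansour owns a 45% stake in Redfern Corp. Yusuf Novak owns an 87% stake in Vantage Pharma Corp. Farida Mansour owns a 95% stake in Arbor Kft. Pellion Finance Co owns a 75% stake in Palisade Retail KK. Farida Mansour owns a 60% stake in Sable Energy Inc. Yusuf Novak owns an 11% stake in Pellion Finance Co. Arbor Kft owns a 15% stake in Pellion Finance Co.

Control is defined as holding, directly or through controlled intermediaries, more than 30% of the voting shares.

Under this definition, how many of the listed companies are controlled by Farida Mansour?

4

Farida holds 95% of Arbor, so Farida controls Arbor.
Arbor holds 55% of Redfern, so Farida controls Redfern.
Farida holds 54% of Anchor, so Farida controls Anchor.
Farida and Redfern together hold 60% + 15% = 75% of Sable, so Farida controls Sable.
No other company's threshold is met.
Farida controls 4 companies.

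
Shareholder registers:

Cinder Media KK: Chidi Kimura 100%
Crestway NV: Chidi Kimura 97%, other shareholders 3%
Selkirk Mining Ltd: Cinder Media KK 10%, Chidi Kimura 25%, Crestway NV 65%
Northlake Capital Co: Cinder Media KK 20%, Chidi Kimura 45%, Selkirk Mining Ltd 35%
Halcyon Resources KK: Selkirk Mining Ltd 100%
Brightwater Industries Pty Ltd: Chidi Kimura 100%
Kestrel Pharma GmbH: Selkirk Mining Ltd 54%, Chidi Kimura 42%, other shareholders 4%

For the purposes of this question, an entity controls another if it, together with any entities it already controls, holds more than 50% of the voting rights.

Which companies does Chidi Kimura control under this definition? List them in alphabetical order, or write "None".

Brightwater Industries Pty Ltd, Cinder Media KK, Crestway NV, Halcyon Resources KK, Kestrel Pharma GmbH, Northlake Capital Co, Selkirk Mining Ltd

Chidi holds 100% of Cinder, so Chidi controls Cinder.
Chidi holds 97% of Crestway, so Chidi controls Crestway.
Cinder and Chidi and Crestway together hold 10% + 25% + 65% = 100% of Selkirk, so Chidi controls Selkirk.
Cinder and Chidi and Selkirk together hold 20% + 45% + 35% = 100% of Northlake, so Chidi controls Northlake.
Selkirk holds 100% of Halcyon, so Chidi controls Halcyon.
Chidi holds 100% of Brightwater, so Chidi controls Brightwater.
Selkirk and Chidi together hold 54% + 42% = 96% of Kestrel, so Chidi controls Kestrel.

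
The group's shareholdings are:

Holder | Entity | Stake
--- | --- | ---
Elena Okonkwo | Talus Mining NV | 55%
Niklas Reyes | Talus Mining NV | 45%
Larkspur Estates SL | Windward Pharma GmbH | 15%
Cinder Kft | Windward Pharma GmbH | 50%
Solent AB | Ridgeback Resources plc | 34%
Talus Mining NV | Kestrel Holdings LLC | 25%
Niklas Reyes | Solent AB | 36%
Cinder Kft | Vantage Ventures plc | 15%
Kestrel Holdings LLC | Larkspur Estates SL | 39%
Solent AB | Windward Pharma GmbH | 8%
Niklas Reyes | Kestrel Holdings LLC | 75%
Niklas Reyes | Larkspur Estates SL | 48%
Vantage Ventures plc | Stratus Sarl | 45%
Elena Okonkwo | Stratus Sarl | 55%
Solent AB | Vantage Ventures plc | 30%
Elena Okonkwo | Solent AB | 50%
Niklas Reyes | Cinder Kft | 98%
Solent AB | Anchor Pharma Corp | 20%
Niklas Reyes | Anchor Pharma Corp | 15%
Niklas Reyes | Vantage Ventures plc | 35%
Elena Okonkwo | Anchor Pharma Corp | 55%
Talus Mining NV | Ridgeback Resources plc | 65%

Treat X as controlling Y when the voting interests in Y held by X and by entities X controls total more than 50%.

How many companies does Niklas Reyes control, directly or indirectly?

4

Niklas holds 75% of Kestrel, so Niklas controls Kestrel.
Niklas holds 98% of Cinder, so Niklas controls Cinder.
Kestrel and Niklas together hold 39% + 48% = 87% of Larkspur, so Niklas controls Larkspur.
Larkspur and Cinder together hold 15% + 50% = 65% of Windward, so Niklas controls Windward.
No other company's threshold is met.
Niklas controls 4 companies.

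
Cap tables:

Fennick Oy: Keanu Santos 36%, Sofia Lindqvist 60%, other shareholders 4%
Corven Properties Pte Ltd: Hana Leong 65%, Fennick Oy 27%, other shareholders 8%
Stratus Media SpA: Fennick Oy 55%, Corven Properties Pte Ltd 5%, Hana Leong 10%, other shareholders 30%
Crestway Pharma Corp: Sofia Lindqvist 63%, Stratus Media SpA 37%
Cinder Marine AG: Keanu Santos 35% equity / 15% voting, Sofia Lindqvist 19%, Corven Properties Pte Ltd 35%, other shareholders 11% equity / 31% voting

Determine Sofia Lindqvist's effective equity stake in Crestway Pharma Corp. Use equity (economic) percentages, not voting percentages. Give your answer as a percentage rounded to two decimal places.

75.51%

Sofia reaches Crestway along 3 paths.
Direct stake: 63% = 63%.
Via Fennick → Stratus: 60% × 55% × 37% = 12.21%.
Via Fennick → Corven → Stratus: 60% × 27% × 5% × 37% = 0.2997%.
Total: 63% + 12.21% + 0.2997% = 75.5097%.
Rounded: 75.51%.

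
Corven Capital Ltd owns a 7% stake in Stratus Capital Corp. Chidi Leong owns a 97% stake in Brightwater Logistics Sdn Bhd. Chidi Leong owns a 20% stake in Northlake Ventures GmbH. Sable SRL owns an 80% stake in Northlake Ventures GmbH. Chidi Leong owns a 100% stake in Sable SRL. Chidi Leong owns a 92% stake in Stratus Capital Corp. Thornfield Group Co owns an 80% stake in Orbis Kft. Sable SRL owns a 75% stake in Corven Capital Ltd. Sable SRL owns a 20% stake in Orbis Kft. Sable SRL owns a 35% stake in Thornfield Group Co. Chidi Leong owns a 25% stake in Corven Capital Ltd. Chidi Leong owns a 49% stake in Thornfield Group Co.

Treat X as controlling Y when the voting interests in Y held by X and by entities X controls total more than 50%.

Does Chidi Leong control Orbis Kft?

Chidi holds 100% of Sable, so Chidi controls Sable.
Chidi and Sable together hold 49% + 35% = 84% of Thornfield, so Chidi controls Thornfield.
Sable and Thornfield together hold 20% + 80% = 100% of Orbis, so Chidi controls Orbis.

Yes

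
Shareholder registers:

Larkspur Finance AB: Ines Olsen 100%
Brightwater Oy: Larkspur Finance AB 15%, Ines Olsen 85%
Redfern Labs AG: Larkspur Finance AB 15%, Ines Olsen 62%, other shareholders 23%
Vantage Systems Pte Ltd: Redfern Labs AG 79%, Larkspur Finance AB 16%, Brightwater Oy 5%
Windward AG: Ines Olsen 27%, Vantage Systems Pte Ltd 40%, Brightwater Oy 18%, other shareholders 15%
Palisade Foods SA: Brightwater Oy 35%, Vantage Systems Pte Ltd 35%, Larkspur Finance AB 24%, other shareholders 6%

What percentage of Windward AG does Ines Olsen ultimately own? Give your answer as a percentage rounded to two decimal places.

Ines reaches Windward along 8 paths.
Direct stake: 27% = 27%.
Via Larkspur → Redfern → Vantage: 100% × 15% × 79% × 40% = 4.74%.
Via Redfern → Vantage: 62% × 79% × 40% = 19.592%.
Via Larkspur → Vantage: 100% × 16% × 40% = 6.4%.
Via Larkspur → Brightwater → Vantage: 100% × 15% × 5% × 40% = 0.3%.
Via Brightwater → Vantage: 85% × 5% × 40% = 1.7%.
Via Larkspur → Brightwater: 100% × 15% × 18% = 2.7%.
Via Brightwater: 85% × 18% = 15.3%.
Total: 27% + 4.74% + 19.592% + 6.4% + 0.3% + 1.7% + 2.7% + 15.3% = 77.732%.
Rounded: 77.73%.

77.73%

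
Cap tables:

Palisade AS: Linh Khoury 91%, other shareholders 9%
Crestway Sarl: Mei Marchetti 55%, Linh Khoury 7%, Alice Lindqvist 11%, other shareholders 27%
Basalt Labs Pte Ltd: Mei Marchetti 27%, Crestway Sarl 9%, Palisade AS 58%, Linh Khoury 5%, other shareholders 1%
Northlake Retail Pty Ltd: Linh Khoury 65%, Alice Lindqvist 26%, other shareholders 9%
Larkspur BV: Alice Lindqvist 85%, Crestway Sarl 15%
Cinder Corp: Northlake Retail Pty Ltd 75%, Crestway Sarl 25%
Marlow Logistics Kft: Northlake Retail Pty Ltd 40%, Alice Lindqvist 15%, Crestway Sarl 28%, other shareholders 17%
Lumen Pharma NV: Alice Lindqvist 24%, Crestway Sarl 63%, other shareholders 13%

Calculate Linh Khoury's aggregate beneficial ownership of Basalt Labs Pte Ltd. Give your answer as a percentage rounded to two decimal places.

58.41%

Linh reaches Basalt along 3 paths.
Via Crestway: 7% × 9% = 0.63%.
Via Palisade: 91% × 58% = 52.78%.
Direct stake: 5% = 5%.
Total: 0.63% + 52.78% + 5% = 58.41%.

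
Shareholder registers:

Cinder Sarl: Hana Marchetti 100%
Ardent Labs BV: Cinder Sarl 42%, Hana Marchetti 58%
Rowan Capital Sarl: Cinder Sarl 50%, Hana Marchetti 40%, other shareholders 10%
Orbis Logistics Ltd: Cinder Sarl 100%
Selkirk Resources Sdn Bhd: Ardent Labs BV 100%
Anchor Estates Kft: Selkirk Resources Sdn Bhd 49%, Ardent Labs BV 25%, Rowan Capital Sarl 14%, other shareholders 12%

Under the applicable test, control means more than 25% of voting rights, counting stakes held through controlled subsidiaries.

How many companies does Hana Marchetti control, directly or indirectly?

6

Hana holds 100% of Cinder, so Hana controls Cinder.
Cinder and Hana together hold 42% + 58% = 100% of Ardent, so Hana controls Ardent.
Cinder and Hana together hold 50% + 40% = 90% of Rowan, so Hana controls Rowan.
Cinder holds 100% of Orbis, so Hana controls Orbis.
Ardent holds 100% of Selkirk, so Hana controls Selkirk.
Selkirk and Ardent and Rowan together hold 49% + 25% + 14% = 88% of Anchor, so Hana controls Anchor.
Hana controls 6 companies.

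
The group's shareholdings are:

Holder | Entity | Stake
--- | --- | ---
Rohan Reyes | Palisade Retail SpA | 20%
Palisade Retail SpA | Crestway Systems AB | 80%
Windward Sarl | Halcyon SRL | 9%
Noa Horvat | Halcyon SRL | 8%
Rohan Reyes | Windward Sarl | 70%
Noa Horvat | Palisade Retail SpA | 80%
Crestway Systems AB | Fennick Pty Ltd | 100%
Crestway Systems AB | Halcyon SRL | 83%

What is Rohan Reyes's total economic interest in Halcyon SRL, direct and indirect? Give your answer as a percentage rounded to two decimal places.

Rohan reaches Halcyon along 2 paths.
Via Windward: 70% × 9% = 6.3%.
Via Palisade → Crestway: 20% × 80% × 83% = 13.28%.
Total: 6.3% + 13.28% = 19.58%.

19.58%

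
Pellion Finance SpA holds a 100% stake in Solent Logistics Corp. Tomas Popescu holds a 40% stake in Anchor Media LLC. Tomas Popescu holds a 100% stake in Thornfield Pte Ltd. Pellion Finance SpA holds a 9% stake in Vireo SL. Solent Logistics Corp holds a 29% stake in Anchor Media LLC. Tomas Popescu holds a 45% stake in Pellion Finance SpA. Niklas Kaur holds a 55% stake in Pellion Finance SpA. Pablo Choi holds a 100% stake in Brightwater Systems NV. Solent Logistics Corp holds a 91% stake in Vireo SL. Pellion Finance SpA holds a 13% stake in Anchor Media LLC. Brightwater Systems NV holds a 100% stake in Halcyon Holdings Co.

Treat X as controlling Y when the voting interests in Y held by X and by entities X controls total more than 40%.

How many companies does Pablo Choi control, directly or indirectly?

2

Pablo holds 100% of Brightwater, so Pablo controls Brightwater.
Brightwater holds 100% of Halcyon, so Pablo controls Halcyon.
No other company's threshold is met.
Pablo controls 2 companies.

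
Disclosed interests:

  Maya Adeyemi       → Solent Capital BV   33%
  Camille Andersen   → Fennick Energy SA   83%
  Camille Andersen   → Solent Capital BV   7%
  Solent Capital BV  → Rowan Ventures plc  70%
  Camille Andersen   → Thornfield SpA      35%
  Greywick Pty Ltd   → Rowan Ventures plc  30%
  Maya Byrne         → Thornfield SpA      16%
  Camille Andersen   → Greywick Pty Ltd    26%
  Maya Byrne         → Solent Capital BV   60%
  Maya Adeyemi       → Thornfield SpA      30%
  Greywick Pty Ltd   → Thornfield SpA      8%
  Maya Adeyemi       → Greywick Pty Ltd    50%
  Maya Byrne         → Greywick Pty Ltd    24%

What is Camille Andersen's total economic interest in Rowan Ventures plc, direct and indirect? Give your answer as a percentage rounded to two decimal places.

Camille reaches Rowan along 2 paths.
Via Solent: 7% × 70% = 4.9%.
Via Greywick: 26% × 30% = 7.8%.
Total: 4.9% + 7.8% = 12.7%.
Rounded: 12.70%.

12.70%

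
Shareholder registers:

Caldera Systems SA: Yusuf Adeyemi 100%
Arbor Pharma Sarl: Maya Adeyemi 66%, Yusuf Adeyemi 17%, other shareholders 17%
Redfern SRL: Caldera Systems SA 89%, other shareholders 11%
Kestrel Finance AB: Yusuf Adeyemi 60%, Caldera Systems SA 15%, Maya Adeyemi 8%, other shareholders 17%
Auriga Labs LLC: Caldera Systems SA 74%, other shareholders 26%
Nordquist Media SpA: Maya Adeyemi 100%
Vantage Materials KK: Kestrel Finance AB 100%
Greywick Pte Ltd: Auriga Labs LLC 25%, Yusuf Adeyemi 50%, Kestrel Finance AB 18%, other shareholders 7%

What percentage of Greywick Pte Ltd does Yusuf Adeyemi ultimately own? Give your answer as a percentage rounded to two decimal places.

82.00%

Yusuf reaches Greywick along 4 paths.
Via Caldera → Auriga: 100% × 74% × 25% = 18.5%.
Direct stake: 50% = 50%.
Via Kestrel: 60% × 18% = 10.8%.
Via Caldera → Kestrel: 100% × 15% × 18% = 2.7%.
Total: 18.5% + 50% + 10.8% + 2.7% = 82%.
Rounded: 82.00%.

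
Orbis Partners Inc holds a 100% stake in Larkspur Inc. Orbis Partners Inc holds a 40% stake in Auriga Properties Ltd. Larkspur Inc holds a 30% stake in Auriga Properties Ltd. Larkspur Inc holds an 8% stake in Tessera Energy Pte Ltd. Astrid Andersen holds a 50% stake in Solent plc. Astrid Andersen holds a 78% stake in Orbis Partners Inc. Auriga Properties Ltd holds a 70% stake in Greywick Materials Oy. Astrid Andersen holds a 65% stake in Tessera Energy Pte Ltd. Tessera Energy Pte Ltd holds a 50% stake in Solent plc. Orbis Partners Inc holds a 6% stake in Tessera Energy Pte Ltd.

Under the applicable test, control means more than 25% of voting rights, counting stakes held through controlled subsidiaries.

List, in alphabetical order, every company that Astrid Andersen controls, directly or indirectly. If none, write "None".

Auriga Properties Ltd, Greywick Materials Oy, Larkspur Inc, Orbis Partners Inc, Solent plc, Tessera Energy Pte Ltd

Astrid holds 78% of Orbis, so Astrid controls Orbis.
Orbis holds 100% of Larkspur, so Astrid controls Larkspur.
Larkspur and Orbis together hold 30% + 40% = 70% of Auriga, so Astrid controls Auriga.
Orbis and Astrid and Larkspur together hold 6% + 65% + 8% = 79% of Tessera, so Astrid controls Tessera.
Astrid and Tessera together hold 50% + 50% = 100% of Solent, so Astrid controls Solent.
Auriga holds 70% of Greywick, so Astrid controls Greywick.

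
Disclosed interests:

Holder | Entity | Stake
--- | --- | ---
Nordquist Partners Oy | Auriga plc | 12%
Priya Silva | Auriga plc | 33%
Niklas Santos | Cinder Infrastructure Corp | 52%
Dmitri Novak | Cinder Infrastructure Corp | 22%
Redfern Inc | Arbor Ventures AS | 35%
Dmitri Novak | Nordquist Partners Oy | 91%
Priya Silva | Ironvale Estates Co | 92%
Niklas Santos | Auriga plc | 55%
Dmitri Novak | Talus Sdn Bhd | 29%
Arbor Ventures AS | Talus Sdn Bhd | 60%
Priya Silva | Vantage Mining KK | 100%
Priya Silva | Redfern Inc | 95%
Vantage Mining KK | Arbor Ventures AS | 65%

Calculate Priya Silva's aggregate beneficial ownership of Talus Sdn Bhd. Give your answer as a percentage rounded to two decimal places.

Priya reaches Talus along 2 paths.
Via Vantage → Arbor: 100% × 65% × 60% = 39%.
Via Redfern → Arbor: 95% × 35% × 60% = 19.95%.
Total: 39% + 19.95% = 58.95%.

58.95%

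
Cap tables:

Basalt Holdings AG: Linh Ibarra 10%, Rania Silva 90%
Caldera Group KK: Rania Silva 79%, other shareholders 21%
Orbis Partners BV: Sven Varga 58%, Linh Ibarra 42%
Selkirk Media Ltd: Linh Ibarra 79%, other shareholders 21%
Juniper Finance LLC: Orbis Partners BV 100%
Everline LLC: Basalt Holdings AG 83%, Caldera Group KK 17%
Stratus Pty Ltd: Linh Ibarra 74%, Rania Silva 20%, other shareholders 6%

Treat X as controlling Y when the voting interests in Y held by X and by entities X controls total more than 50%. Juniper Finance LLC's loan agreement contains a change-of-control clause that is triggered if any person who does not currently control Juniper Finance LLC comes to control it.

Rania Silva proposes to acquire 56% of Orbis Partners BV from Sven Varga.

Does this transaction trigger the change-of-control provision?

Yes

The purchase adds only to Rania's holdings (Sven's stake shrinks), so Rania is the only person who could newly come to control Juniper.
Rania holds 90% of Basalt, so Rania controls Basalt.
Rania holds 79% of Caldera, so Rania controls Caldera.
Basalt and Caldera together hold 83% + 17% = 100% of Everline, so Rania controls Everline.
Neither Rania nor any entity Rania controls holds any voting interest in Juniper.
So before the transaction, Rania does not control Juniper.
After the purchase, Rania holds 56% of Orbis directly, and Sven's stake falls to 2%.
Rania holds 56% of Orbis, so Rania controls Orbis.
Orbis holds 100% of Juniper, so Rania controls Juniper.
Rania did not control Juniper before and does after, so the clause is triggered.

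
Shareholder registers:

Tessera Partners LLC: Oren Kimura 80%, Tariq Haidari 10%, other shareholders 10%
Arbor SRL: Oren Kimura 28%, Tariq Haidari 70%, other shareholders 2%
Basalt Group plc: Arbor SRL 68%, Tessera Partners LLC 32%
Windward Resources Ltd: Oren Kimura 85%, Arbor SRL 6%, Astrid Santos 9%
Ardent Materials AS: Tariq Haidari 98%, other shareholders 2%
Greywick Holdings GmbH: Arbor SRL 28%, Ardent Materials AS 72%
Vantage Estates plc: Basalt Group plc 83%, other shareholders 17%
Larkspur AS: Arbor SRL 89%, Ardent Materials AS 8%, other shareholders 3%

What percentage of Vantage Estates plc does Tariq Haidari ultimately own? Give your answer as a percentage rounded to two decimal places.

Tariq reaches Vantage along 2 paths.
Via Arbor → Basalt: 70% × 68% × 83% = 39.508%.
Via Tessera → Basalt: 10% × 32% × 83% = 2.656%.
Total: 39.508% + 2.656% = 42.164%.
Rounded: 42.16%.

42.16%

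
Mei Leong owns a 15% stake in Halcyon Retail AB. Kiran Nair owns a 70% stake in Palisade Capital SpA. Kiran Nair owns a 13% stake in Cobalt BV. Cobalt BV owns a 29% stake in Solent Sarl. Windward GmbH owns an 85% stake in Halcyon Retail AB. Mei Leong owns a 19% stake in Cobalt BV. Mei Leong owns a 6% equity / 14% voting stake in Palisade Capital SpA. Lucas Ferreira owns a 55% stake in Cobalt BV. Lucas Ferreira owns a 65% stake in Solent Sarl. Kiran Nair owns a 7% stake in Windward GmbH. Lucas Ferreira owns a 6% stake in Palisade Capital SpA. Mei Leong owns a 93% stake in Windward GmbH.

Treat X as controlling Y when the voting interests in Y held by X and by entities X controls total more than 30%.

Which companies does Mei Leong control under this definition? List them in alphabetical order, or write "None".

Mei holds 93% of Windward, so Mei controls Windward.
Mei and Windward together hold 15% + 85% = 100% of Halcyon, so Mei controls Halcyon.
No other company's threshold is met.

Halcyon Retail AB, Windward GmbH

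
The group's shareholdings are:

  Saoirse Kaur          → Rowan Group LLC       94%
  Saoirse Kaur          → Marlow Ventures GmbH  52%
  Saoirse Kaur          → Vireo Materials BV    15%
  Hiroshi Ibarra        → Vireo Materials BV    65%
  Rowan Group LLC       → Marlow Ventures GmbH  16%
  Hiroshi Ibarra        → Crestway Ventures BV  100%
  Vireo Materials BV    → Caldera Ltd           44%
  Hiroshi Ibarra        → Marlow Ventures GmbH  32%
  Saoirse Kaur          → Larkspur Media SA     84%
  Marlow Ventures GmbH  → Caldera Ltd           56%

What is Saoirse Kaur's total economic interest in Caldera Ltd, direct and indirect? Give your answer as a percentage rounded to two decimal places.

44.14%

Saoirse reaches Caldera along 3 paths.
Via Marlow: 52% × 56% = 29.12%.
Via Rowan → Marlow: 94% × 16% × 56% = 8.4224%.
Via Vireo: 15% × 44% = 6.6%.
Total: 29.12% + 8.4224% + 6.6% = 44.1424%.
Rounded: 44.14%.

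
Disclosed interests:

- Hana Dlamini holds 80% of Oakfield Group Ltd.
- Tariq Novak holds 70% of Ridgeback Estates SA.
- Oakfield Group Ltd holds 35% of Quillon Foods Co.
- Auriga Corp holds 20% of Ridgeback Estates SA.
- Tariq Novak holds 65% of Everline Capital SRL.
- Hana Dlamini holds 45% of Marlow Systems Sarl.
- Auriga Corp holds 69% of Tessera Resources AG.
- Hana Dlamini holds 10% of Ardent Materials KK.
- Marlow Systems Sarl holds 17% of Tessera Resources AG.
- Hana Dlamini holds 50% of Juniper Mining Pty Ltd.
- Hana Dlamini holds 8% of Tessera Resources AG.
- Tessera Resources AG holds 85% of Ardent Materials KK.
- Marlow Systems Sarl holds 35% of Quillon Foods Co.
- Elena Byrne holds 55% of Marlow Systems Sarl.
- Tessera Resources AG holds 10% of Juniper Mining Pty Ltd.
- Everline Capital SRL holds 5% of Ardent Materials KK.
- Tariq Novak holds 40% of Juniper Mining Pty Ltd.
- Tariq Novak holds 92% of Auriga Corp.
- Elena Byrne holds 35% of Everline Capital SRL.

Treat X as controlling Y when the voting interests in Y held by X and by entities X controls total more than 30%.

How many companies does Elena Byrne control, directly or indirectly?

Elena holds 55% of Marlow, so Elena controls Marlow.
Elena holds 35% of Everline, so Elena controls Everline.
Marlow holds 35% of Quillon, so Elena controls Quillon.
No other company's threshold is met.
Elena controls 3 companies.

3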